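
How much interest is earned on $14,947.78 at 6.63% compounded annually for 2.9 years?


Compound interest earned = final amount − principal.
A = P(1 + r/n)^(nt) = $14,947.78 × (1 + 0.0663/1)^(1 × 2.9) = $18,006.40
Interest = A − P = $18,006.40 − $14,947.78 = $3,058.62

Interest = A - P = $3,058.62


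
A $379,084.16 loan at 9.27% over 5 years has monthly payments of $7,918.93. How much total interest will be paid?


Total paid over the life of the loan = PMT × n.
Total paid = $7,918.93 × 60 = $475,135.80
Total interest = total paid − principal = $475,135.80 − $379,084.16 = $96,051.64

Total interest = (PMT × n) - PV = $96,051.64


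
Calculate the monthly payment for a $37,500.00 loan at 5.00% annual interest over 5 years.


Loan payment formula: PMT = PV × r / (1 − (1 + r)^(−n))
Monthly rate r = 0.05/12 ≈ 0.00416667, n = 60 months
Denominator: 1 − (1 + 0.05/12)^(−60) = 0.220795
PMT = $37,500.00 × (0.05/12) / 0.220795
PMT = $707.67 per month

PMT = PV × r / (1-(1+r)^(-n)) = $707.67/month


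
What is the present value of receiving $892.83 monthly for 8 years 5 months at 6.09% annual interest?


Present value of an ordinary annuity: PV = PMT × (1 − (1 + r)^(−n)) / r
Monthly rate r = 0.0609/12 = 0.005075, n = 101
PV = $892.83 × (1 − (1 + 0.0609/12)^(−101)) / (0.0609/12)
PV = $892.83 × 78.871290
PV = $70,418.65

PV = PMT × (1-(1+r)^(-n))/r = $70,418.65


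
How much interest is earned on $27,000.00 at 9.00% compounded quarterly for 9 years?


Compound interest earned = final amount − principal.
A = P(1 + r/n)^(nt) = $27,000.00 × (1 + 0.09/4)^(4 × 9) = $60,151.04
Interest = A − P = $60,151.04 − $27,000.00 = $33,151.04

Interest = A - P = $33,151.04


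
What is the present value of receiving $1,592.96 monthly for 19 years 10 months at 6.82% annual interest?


Present value of an ordinary annuity: PV = PMT × (1 − (1 + r)^(−n)) / r
Monthly rate r = 0.0682/12 ≈ 0.00568333, n = 238
PV = $1,592.96 × (1 − (1 + 0.0682/12)^(−238)) / (0.0682/12)
PV = $1,592.96 × 130.284375
PV = $207,537.80

PV = PMT × (1-(1+r)^(-n))/r = $207,537.80


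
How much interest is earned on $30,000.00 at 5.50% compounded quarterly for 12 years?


Compound interest earned = final amount − principal.
A = P(1 + r/n)^(nt) = $30,000.00 × (1 + 0.055/4)^(4 × 12) = $57,783.37
Interest = A − P = $57,783.37 − $30,000.00 = $27,783.37

Interest = A - P = $27,783.37


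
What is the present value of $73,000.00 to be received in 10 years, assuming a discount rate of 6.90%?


Present value formula: PV = FV / (1 + r)^t
PV = $73,000.00 / (1 + 0.069)^10
PV = $73,000.00 / 1.9488439
PV = $37,458.11

PV = FV / (1 + r)^t = $37,458.11


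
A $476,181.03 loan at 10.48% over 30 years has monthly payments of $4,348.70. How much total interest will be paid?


Total paid over the life of the loan = PMT × n.
Total paid = $4,348.70 × 360 = $1,565,532.00
Total interest = total paid − principal = $1,565,532.00 − $476,181.03 = $1,089,350.97

Total interest = (PMT × n) - PV = $1,089,350.97


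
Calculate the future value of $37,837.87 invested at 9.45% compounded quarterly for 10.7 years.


Compound interest formula: A = P(1 + r/n)^(nt)
A = $37,837.87 × (1 + 0.0945/4)^(4 × 10.7)
Growth factor: (1 + 0.0945/4)^42.8 = 2.716626
A = $37,837.87 × 2.716626
A = $102,791.34

A = P(1 + r/n)^(nt) = $102,791.34


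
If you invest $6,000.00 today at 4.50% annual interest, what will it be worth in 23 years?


Future value formula: FV = PV × (1 + r)^t
FV = $6,000.00 × (1 + 0.045)^23
FV = $6,000.00 × 2.752166
FV = $16,513.00

FV = PV × (1 + r)^t = $16,513.00


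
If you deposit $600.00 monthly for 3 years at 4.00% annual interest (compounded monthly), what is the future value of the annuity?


Future value of an ordinary annuity: FV = PMT × ((1 + r)^n − 1) / r
Monthly rate r = 0.04/12 ≈ 0.00333333, n = 36
FV = $600.00 × ((1 + 0.04/12)^36 − 1) / (0.04/12)
FV = $600.00 × 38.181562
FV = $22,908.94

FV = PMT × ((1+r)^n - 1)/r = $22,908.94


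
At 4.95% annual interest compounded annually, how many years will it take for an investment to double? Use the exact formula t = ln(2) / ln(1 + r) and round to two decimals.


Doubling condition: (1 + r)^t = 2
Take ln of both sides: t × ln(1 + r) = ln(2)
t = ln(2) / ln(1 + r)
t = 0.693147 / 0.048314
t = 14.35

t = ln(2) / ln(1 + r) = 14.35 years


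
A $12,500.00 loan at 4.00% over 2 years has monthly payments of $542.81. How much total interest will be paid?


Total paid over the life of the loan = PMT × n.
Total paid = $542.81 × 24 = $13,027.44
Total interest = total paid − principal = $13,027.44 − $12,500.00 = $527.44

Total interest = (PMT × n) - PV = $527.44


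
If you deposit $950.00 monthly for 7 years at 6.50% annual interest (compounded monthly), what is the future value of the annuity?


Future value of an ordinary annuity: FV = PMT × ((1 + r)^n − 1) / r
Monthly rate r = 0.065/12 ≈ 0.00541667, n = 84
FV = $950.00 × ((1 + 0.065/12)^84 − 1) / (0.065/12)
FV = $950.00 × 106.013400
FV = $100,712.73

FV = PMT × ((1+r)^n - 1)/r = $100,712.73


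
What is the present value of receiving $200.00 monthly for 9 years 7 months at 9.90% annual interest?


Present value of an ordinary annuity: PV = PMT × (1 − (1 + r)^(−n)) / r
Monthly rate r = 0.099/12 = 0.00825, n = 115
PV = $200.00 × (1 − (1 + 0.099/12)^(−115)) / (0.099/12)
PV = $200.00 × 74.092746
PV = $14,818.55

PV = PMT × (1-(1+r)^(-n))/r = $14,818.55


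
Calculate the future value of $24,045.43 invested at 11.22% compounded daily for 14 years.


Compound interest formula: A = P(1 + r/n)^(nt)
A = $24,045.43 × (1 + 0.1122/365)^(365 × 14)
Growth factor: (1 + 0.1122/365)^5110 = 4.809334
A = $24,045.43 × 4.809334
A = $115,642.50

A = P(1 + r/n)^(nt) = $115,642.50


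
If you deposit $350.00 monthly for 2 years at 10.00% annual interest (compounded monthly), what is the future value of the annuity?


Future value of an ordinary annuity: FV = PMT × ((1 + r)^n − 1) / r
Monthly rate r = 0.1/12 ≈ 0.00833333, n = 24
FV = $350.00 × ((1 + 0.1/12)^24 − 1) / (0.1/12)
FV = $350.00 × 26.446915
FV = $9,256.42

FV = PMT × ((1+r)^n - 1)/r = $9,256.42


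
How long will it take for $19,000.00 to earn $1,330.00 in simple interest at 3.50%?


Rearrange the simple interest formula for t:
I = P × r × t  ⇒  t = I / (P × r)
t = $1,330.00 / ($19,000.00 × 0.035)
t = 2

t = I/(P×r) = 2 years


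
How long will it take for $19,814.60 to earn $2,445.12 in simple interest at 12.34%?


Rearrange the simple interest formula for t:
I = P × r × t  ⇒  t = I / (P × r)
t = $2,445.12 / ($19,814.60 × 0.1234)
t = 1

t = I/(P×r) = 1 year


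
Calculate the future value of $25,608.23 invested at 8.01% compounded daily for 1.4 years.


Compound interest formula: A = P(1 + r/n)^(nt)
A = $25,608.23 × (1 + 0.0801/365)^(365 × 1.4)
Growth factor: (1 + 0.0801/365)^511 = 1.1186557
A = $25,608.23 × 1.1186557
A = $28,646.79

A = P(1 + r/n)^(nt) = $28,646.79


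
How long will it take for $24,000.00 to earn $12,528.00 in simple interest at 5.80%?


Rearrange the simple interest formula for t:
I = P × r × t  ⇒  t = I / (P × r)
t = $12,528.00 / ($24,000.00 × 0.058)
t = 9

t = I/(P×r) = 9 years


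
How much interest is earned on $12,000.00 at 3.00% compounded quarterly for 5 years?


Compound interest earned = final amount − principal.
A = P(1 + r/n)^(nt) = $12,000.00 × (1 + 0.03/4)^(4 × 5) = $13,934.21
Interest = A − P = $13,934.21 − $12,000.00 = $1,934.21

Interest = A - P = $1,934.21


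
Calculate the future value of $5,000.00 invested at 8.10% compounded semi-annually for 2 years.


Compound interest formula: A = P(1 + r/n)^(nt)
A = $5,000.00 × (1 + 0.081/2)^(2 × 2)
Growth factor: (1 + 0.081/2)^4 = 1.172110
A = $5,000.00 × 1.172110
A = $5,860.55

A = P(1 + r/n)^(nt) = $5,860.55


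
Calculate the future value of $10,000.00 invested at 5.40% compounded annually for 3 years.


Compound interest formula: A = P(1 + r/n)^(nt)
A = $10,000.00 × (1 + 0.054/1)^(1 × 3)
Growth factor: (1 + 0.054/1)^3 = 1.170905
A = $10,000.00 × 1.170905
A = $11,709.05

A = P(1 + r/n)^(nt) = $11,709.05


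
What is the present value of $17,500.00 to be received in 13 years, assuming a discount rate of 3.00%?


Present value formula: PV = FV / (1 + r)^t
PV = $17,500.00 / (1 + 0.03)^13
PV = $17,500.00 / 1.468534
PV = $11,916.65

PV = FV / (1 + r)^t = $11,916.65


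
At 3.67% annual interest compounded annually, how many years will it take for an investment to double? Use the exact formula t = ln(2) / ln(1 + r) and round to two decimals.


Doubling condition: (1 + r)^t = 2
Take ln of both sides: t × ln(1 + r) = ln(2)
t = ln(2) / ln(1 + r)
t = 0.693147 / 0.036043
t = 19.23

t = ln(2) / ln(1 + r) = 19.23 years


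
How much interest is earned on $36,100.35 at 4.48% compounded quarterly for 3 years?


Compound interest earned = final amount − principal.
A = P(1 + r/n)^(nt) = $36,100.35 × (1 + 0.0448/4)^(4 × 3) = $41,262.56
Interest = A − P = $41,262.56 − $36,100.35 = $5,162.21

Interest = A - P = $5,162.21


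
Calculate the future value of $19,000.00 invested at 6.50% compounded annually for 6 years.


Compound interest formula: A = P(1 + r/n)^(nt)
A = $19,000.00 × (1 + 0.065/1)^(1 × 6)
Growth factor: (1 + 0.065/1)^6 = 1.459142
A = $19,000.00 × 1.459142
A = $27,723.70

A = P(1 + r/n)^(nt) = $27,723.70


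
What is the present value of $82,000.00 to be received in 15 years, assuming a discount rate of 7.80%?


Present value formula: PV = FV / (1 + r)^t
PV = $82,000.00 / (1 + 0.078)^15
PV = $82,000.00 / 3.085186
PV = $26,578.62

PV = FV / (1 + r)^t = $26,578.62


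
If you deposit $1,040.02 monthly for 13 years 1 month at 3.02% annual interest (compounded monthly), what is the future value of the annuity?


Future value of an ordinary annuity: FV = PMT × ((1 + r)^n − 1) / r
Monthly rate r = 0.0302/12 ≈ 0.00251667, n = 157
FV = $1,040.02 × ((1 + 0.0302/12)^157 − 1) / (0.0302/12)
FV = $1,040.02 × 192.246633
FV = $199,940.34

FV = PMT × ((1+r)^n - 1)/r = $199,940.34


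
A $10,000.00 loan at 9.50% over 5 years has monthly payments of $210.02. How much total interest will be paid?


Total paid over the life of the loan = PMT × n.
Total paid = $210.02 × 60 = $12,601.20
Total interest = total paid − principal = $12,601.20 − $10,000.00 = $2,601.20

Total interest = (PMT × n) - PV = $2,601.20


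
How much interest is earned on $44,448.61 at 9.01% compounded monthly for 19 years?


Compound interest earned = final amount − principal.
A = P(1 + r/n)^(nt) = $44,448.61 × (1 + 0.0901/12)^(12 × 19) = $244,652.52
Interest = A − P = $244,652.52 − $44,448.61 = $200,203.91

Interest = A - P = $200,203.91


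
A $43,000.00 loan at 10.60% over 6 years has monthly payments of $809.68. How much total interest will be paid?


Total paid over the life of the loan = PMT × n.
Total paid = $809.68 × 72 = $58,296.96
Total interest = total paid − principal = $58,296.96 − $43,000.00 = $15,296.96

Total interest = (PMT × n) - PV = $15,296.96


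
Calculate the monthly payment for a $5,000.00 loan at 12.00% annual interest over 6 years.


Loan payment formula: PMT = PV × r / (1 − (1 + r)^(−n))
Monthly rate r = 0.12/12 = 0.01, n = 72 months
Denominator: 1 − (1 + 0.12/12)^(−72) = 0.511504
PMT = $5,000.00 × (0.12/12) / 0.511504
PMT = $97.75 per month

PMT = PV × r / (1-(1+r)^(-n)) = $97.75/month


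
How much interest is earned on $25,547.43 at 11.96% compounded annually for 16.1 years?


Compound interest earned = final amount − principal.
A = P(1 + r/n)^(nt) = $25,547.43 × (1 + 0.1196/1)^(1 × 16.1) = $157,492.45
Interest = A − P = $157,492.45 − $25,547.43 = $131,945.02

Interest = A - P = $131,945.02


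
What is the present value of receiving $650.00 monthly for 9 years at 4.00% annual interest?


Present value of an ordinary annuity: PV = PMT × (1 − (1 + r)^(−n)) / r
Monthly rate r = 0.04/12 ≈ 0.00333333, n = 108
PV = $650.00 × (1 − (1 + 0.04/12)^(−108)) / (0.04/12)
PV = $650.00 × 90.571761
PV = $58,871.64

PV = PMT × (1-(1+r)^(-n))/r = $58,871.64


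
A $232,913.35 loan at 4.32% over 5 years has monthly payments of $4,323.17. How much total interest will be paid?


Total paid over the life of the loan = PMT × n.
Total paid = $4,323.17 × 60 = $259,390.20
Total interest = total paid − principal = $259,390.20 − $232,913.35 = $26,476.85

Total interest = (PMT × n) - PV = $26,476.85


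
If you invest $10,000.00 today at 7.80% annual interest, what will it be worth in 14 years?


Future value formula: FV = PV × (1 + r)^t
FV = $10,000.00 × (1 + 0.078)^14
FV = $10,000.00 × 2.861954
FV = $28,619.54

FV = PV × (1 + r)^t = $28,619.54


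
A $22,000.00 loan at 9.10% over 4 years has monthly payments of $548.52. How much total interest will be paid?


Total paid over the life of the loan = PMT × n.
Total paid = $548.52 × 48 = $26,328.96
Total interest = total paid − principal = $26,328.96 − $22,000.00 = $4,328.96

Total interest = (PMT × n) - PV = $4,328.96


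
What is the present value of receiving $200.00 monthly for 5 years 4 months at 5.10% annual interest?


Present value of an ordinary annuity: PV = PMT × (1 − (1 + r)^(−n)) / r
Monthly rate r = 0.051/12 = 0.00425, n = 64
PV = $200.00 × (1 − (1 + 0.051/12)^(−64)) / (0.051/12)
PV = $200.00 × 55.930942
PV = $11,186.19

PV = PMT × (1-(1+r)^(-n))/r = $11,186.19


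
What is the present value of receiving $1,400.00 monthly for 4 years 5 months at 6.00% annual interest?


Present value of an ordinary annuity: PV = PMT × (1 − (1 + r)^(−n)) / r
Monthly rate r = 0.06/12 = 0.005, n = 53
PV = $1,400.00 × (1 − (1 + 0.06/12)^(−53)) / (0.06/12)
PV = $1,400.00 × 46.457459
PV = $65,040.44

PV = PMT × (1-(1+r)^(-n))/r = $65,040.44


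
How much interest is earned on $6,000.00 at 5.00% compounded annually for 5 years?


Compound interest earned = final amount − principal.
A = P(1 + r/n)^(nt) = $6,000.00 × (1 + 0.05/1)^(1 × 5) = $7,657.69
Interest = A − P = $7,657.69 − $6,000.00 = $1,657.69

Interest = A - P = $1,657.69


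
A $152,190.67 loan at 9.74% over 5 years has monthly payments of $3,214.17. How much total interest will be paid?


Total paid over the life of the loan = PMT × n.
Total paid = $3,214.17 × 60 = $192,850.20
Total interest = total paid − principal = $192,850.20 − $152,190.67 = $40,659.53

Total interest = (PMT × n) - PV = $40,659.53


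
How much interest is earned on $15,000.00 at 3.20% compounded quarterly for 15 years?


Compound interest earned = final amount − principal.
A = P(1 + r/n)^(nt) = $15,000.00 × (1 + 0.032/4)^(4 × 15) = $24,194.86
Interest = A − P = $24,194.86 − $15,000.00 = $9,194.86

Interest = A - P = $9,194.86


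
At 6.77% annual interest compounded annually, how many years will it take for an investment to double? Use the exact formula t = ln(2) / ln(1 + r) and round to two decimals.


Doubling condition: (1 + r)^t = 2
Take ln of both sides: t × ln(1 + r) = ln(2)
t = ln(2) / ln(1 + r)
t = 0.693147 / 0.065507
t = 10.58

t = ln(2) / ln(1 + r) = 10.58 years


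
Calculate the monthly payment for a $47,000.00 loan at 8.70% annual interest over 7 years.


Loan payment formula: PMT = PV × r / (1 − (1 + r)^(−n))
Monthly rate r = 0.087/12 = 0.00725, n = 84 months
Denominator: 1 − (1 + 0.087/12)^(−84) = 0.454909
PMT = $47,000.00 × (0.087/12) / 0.454909
PMT = $749.05 per month

PMT = PV × r / (1-(1+r)^(-n)) = $749.05/month


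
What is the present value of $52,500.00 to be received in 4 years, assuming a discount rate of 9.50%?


Present value formula: PV = FV / (1 + r)^t
PV = $52,500.00 / (1 + 0.095)^4
PV = $52,500.00 / 1.437661
PV = $36,517.65

PV = FV / (1 + r)^t = $36,517.65


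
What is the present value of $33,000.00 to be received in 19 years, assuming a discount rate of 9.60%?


Present value formula: PV = FV / (1 + r)^t
PV = $33,000.00 / (1 + 0.096)^19
PV = $33,000.00 / 5.706903
PV = $5,782.47

PV = FV / (1 + r)^t = $5,782.47


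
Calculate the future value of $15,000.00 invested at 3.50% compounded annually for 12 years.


Compound interest formula: A = P(1 + r/n)^(nt)
A = $15,000.00 × (1 + 0.035/1)^(1 × 12)
Growth factor: (1 + 0.035/1)^12 = 1.5110687
A = $15,000.00 × 1.5110687
A = $22,666.03

A = P(1 + r/n)^(nt) = $22,666.03


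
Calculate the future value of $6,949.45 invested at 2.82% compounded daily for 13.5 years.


Compound interest formula: A = P(1 + r/n)^(nt)
A = $6,949.45 × (1 + 0.0282/365)^(365 × 13.5)
Growth factor: (1 + 0.0282/365)^4927.5 = 1.463287
A = $6,949.45 × 1.463287
A = $10,169.04

A = P(1 + r/n)^(nt) = $10,169.04


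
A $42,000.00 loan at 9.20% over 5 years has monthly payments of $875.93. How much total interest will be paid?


Total paid over the life of the loan = PMT × n.
Total paid = $875.93 × 60 = $52,555.80
Total interest = total paid − principal = $52,555.80 − $42,000.00 = $10,555.80

Total interest = (PMT × n) - PV = $10,555.80


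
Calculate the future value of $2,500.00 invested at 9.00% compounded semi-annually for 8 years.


Compound interest formula: A = P(1 + r/n)^(nt)
A = $2,500.00 × (1 + 0.09/2)^(2 × 8)
Growth factor: (1 + 0.09/2)^16 = 2.0223702
A = $2,500.00 × 2.0223702
A = $5,055.93

A = P(1 + r/n)^(nt) = $5,055.93


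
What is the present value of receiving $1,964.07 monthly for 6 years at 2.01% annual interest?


Present value of an ordinary annuity: PV = PMT × (1 − (1 + r)^(−n)) / r
Monthly rate r = 0.0201/12 = 0.001675, n = 72
PV = $1,964.07 × (1 − (1 + 0.0201/12)^(−72)) / (0.0201/12)
PV = $1,964.07 × 67.774402
PV = $133,113.67

PV = PMT × (1-(1+r)^(-n))/r = $133,113.67


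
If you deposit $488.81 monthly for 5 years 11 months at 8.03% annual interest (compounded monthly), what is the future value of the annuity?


Future value of an ordinary annuity: FV = PMT × ((1 + r)^n − 1) / r
Monthly rate r = 0.0803/12 ≈ 0.00669167, n = 71
FV = $488.81 × ((1 + 0.0803/12)^71 − 1) / (0.0803/12)
FV = $488.81 × 90.507398
FV = $44,240.92

FV = PMT × ((1+r)^n - 1)/r = $44,240.92


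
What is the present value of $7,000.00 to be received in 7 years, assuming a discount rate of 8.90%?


Present value formula: PV = FV / (1 + r)^t
PV = $7,000.00 / (1 + 0.089)^7
PV = $7,000.00 / 1.816332
PV = $3,853.92

PV = FV / (1 + r)^t = $3,853.92


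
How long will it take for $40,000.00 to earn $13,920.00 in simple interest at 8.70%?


Rearrange the simple interest formula for t:
I = P × r × t  ⇒  t = I / (P × r)
t = $13,920.00 / ($40,000.00 × 0.087)
t = 4

t = I/(P×r) = 4 years


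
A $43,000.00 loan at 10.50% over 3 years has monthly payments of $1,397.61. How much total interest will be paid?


Total paid over the life of the loan = PMT × n.
Total paid = $1,397.61 × 36 = $50,313.96
Total interest = total paid − principal = $50,313.96 − $43,000.00 = $7,313.96

Total interest = (PMT × n) - PV = $7,313.96


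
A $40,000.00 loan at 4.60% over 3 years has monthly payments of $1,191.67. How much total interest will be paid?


Total paid over the life of the loan = PMT × n.
Total paid = $1,191.67 × 36 = $42,900.12
Total interest = total paid − principal = $42,900.12 − $40,000.00 = $2,900.12

Total interest = (PMT × n) - PV = $2,900.12


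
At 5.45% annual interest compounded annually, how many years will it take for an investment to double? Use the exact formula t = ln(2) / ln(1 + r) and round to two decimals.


Doubling condition: (1 + r)^t = 2
Take ln of both sides: t × ln(1 + r) = ln(2)
t = ln(2) / ln(1 + r)
t = 0.693147 / 0.053067
t = 13.06

t = ln(2) / ln(1 + r) = 13.06 years


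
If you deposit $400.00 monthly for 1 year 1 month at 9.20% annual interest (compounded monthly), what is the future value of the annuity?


Future value of an ordinary annuity: FV = PMT × ((1 + r)^n − 1) / r
Monthly rate r = 0.092/12 ≈ 0.00766667, n = 13
FV = $400.00 × ((1 + 0.092/12)^13 − 1) / (0.092/12)
FV = $400.00 × 13.615137
FV = $5,446.05

FV = PMT × ((1+r)^n - 1)/r = $5,446.05


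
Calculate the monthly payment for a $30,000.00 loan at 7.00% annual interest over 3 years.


Loan payment formula: PMT = PV × r / (1 − (1 + r)^(−n))
Monthly rate r = 0.07/12 ≈ 0.00583333, n = 36 months
Denominator: 1 − (1 + 0.07/12)^(−36) = 0.188921
PMT = $30,000.00 × (0.07/12) / 0.188921
PMT = $926.31 per month

PMT = PV × r / (1-(1+r)^(-n)) = $926.31/month


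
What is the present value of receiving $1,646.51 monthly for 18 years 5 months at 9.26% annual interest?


Present value of an ordinary annuity: PV = PMT × (1 − (1 + r)^(−n)) / r
Monthly rate r = 0.0926/12 ≈ 0.00771667, n = 221
PV = $1,646.51 × (1 − (1 + 0.0926/12)^(−221)) / (0.0926/12)
PV = $1,646.51 × 105.888194
PV = $174,345.97

PV = PMT × (1-(1+r)^(-n))/r = $174,345.97


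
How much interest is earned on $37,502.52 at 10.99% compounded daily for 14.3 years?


Compound interest earned = final amount − principal.
A = P(1 + r/n)^(nt) = $37,502.52 × (1 + 0.1099/365)^(365 × 14.3) = $180,501.95
Interest = A − P = $180,501.95 − $37,502.52 = $142,999.43

Interest = A - P = $142,999.43


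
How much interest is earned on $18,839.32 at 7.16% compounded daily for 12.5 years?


Compound interest earned = final amount − principal.
A = P(1 + r/n)^(nt) = $18,839.32 × (1 + 0.0716/365)^(365 × 12.5) = $46,102.10
Interest = A − P = $46,102.10 − $18,839.32 = $27,262.78

Interest = A - P = $27,262.78


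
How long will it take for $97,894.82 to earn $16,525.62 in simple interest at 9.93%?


Rearrange the simple interest formula for t:
I = P × r × t  ⇒  t = I / (P × r)
t = $16,525.62 / ($97,894.82 × 0.0993)
t = 1.7

t = I/(P×r) = 1.7 years


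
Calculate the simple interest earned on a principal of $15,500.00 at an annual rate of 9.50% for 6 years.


Simple interest formula: I = P × r × t
I = $15,500.00 × 0.095 × 6
I = $8,835.00

I = P × r × t = $8,835.00


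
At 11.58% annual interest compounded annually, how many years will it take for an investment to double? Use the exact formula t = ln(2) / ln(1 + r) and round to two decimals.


Doubling condition: (1 + r)^t = 2
Take ln of both sides: t × ln(1 + r) = ln(2)
t = ln(2) / ln(1 + r)
t = 0.693147 / 0.109572
t = 6.33

t = ln(2) / ln(1 + r) = 6.33 years


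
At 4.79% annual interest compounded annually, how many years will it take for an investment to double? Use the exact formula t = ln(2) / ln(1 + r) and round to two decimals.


Doubling condition: (1 + r)^t = 2
Take ln of both sides: t × ln(1 + r) = ln(2)
t = ln(2) / ln(1 + r)
t = 0.693147 / 0.046788
t = 14.81

t = ln(2) / ln(1 + r) = 14.81 years


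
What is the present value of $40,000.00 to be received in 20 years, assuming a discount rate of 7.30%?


Present value formula: PV = FV / (1 + r)^t
PV = $40,000.00 / (1 + 0.073)^20
PV = $40,000.00 / 4.092554
PV = $9,773.85

PV = FV / (1 + r)^t = $9,773.85


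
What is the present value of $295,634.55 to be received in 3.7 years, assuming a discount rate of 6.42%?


Present value formula: PV = FV / (1 + r)^t
PV = $295,634.55 / (1 + 0.0642)^3.7
PV = $295,634.55 / 1.25888495
PV = $234,838.42

PV = FV / (1 + r)^t = $234,838.42


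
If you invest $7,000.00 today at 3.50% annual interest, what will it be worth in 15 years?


Future value formula: FV = PV × (1 + r)^t
FV = $7,000.00 × (1 + 0.035)^15
FV = $7,000.00 × 1.675349
FV = $11,727.44

FV = PV × (1 + r)^t = $11,727.44


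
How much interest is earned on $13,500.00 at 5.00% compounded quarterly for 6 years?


Compound interest earned = final amount − principal.
A = P(1 + r/n)^(nt) = $13,500.00 × (1 + 0.05/4)^(4 × 6) = $18,189.24
Interest = A − P = $18,189.24 − $13,500.00 = $4,689.24

Interest = A - P = $4,689.24


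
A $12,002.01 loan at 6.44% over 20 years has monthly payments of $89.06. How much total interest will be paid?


Total paid over the life of the loan = PMT × n.
Total paid = $89.06 × 240 = $21,374.40
Total interest = total paid − principal = $21,374.40 − $12,002.01 = $9,372.39

Total interest = (PMT × n) - PV = $9,372.39


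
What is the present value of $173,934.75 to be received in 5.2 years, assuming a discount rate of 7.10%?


Present value formula: PV = FV / (1 + r)^t
PV = $173,934.75 / (1 + 0.071)^5.2
PV = $173,934.75 / 1.42858225
PV = $121,753.40

PV = FV / (1 + r)^t = $121,753.40


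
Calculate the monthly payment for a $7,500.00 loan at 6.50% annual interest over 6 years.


Loan payment formula: PMT = PV × r / (1 − (1 + r)^(−n))
Monthly rate r = 0.065/12 ≈ 0.00541667, n = 72 months
Denominator: 1 − (1 + 0.065/12)^(−72) = 0.322230
PMT = $7,500.00 × (0.065/12) / 0.322230
PMT = $126.07 per month

PMT = PV × r / (1-(1+r)^(-n)) = $126.07/month


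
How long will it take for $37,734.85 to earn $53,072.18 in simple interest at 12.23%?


Rearrange the simple interest formula for t:
I = P × r × t  ⇒  t = I / (P × r)
t = $53,072.18 / ($37,734.85 × 0.1223)
t = 11.5

t = I/(P×r) = 11.5 years


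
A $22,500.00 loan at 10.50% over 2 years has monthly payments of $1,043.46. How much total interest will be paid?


Total paid over the life of the loan = PMT × n.
Total paid = $1,043.46 × 24 = $25,043.04
Total interest = total paid − principal = $25,043.04 − $22,500.00 = $2,543.04

Total interest = (PMT × n) - PV = $2,543.04


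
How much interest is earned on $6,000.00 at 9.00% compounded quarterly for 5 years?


Compound interest earned = final amount − principal.
A = P(1 + r/n)^(nt) = $6,000.00 × (1 + 0.09/4)^(4 × 5) = $9,363.06
Interest = A − P = $9,363.06 − $6,000.00 = $3,363.06

Interest = A - P = $3,363.06


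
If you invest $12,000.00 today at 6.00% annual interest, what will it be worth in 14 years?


Future value formula: FV = PV × (1 + r)^t
FV = $12,000.00 × (1 + 0.06)^14
FV = $12,000.00 × 2.260904
FV = $27,130.85

FV = PV × (1 + r)^t = $27,130.85


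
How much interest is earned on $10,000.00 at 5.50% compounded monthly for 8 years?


Compound interest earned = final amount − principal.
A = P(1 + r/n)^(nt) = $10,000.00 × (1 + 0.055/12)^(12 × 8) = $15,511.47
Interest = A − P = $15,511.47 − $10,000.00 = $5,511.47

Interest = A - P = $5,511.47


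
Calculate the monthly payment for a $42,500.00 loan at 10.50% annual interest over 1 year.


Loan payment formula: PMT = PV × r / (1 − (1 + r)^(−n))
Monthly rate r = 0.105/12 = 0.00875, n = 12 months
Denominator: 1 − (1 + 0.105/12)^(−12) = 0.099264
PMT = $42,500.00 × (0.105/12) / 0.099264
PMT = $3,746.32 per month

PMT = PV × r / (1-(1+r)^(-n)) = $3,746.32/month


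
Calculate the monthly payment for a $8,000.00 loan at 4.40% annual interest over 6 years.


Loan payment formula: PMT = PV × r / (1 − (1 + r)^(−n))
Monthly rate r = 0.044/12 ≈ 0.00366667, n = 72 months
Denominator: 1 − (1 + 0.044/12)^(−72) = 0.231656
PMT = $8,000.00 × (0.044/12) / 0.231656
PMT = $126.62 per month

PMT = PV × r / (1-(1+r)^(-n)) = $126.62/month


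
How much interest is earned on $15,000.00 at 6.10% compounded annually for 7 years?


Compound interest earned = final amount − principal.
A = P(1 + r/n)^(nt) = $15,000.00 × (1 + 0.061/1)^(1 × 7) = $22,703.82
Interest = A − P = $22,703.82 − $15,000.00 = $7,703.82

Interest = A - P = $7,703.82


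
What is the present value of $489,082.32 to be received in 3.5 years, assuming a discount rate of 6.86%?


Present value formula: PV = FV / (1 + r)^t
PV = $489,082.32 / (1 + 0.0686)^3.5
PV = $489,082.32 / 1.26140078
PV = $387,729.52

PV = FV / (1 + r)^t = $387,729.52


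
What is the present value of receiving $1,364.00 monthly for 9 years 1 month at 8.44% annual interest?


Present value of an ordinary annuity: PV = PMT × (1 − (1 + r)^(−n)) / r
Monthly rate r = 0.0844/12 ≈ 0.00703333, n = 109
PV = $1,364.00 × (1 − (1 + 0.0844/12)^(−109)) / (0.0844/12)
PV = $1,364.00 × 75.949361
PV = $103,594.93

PV = PMT × (1-(1+r)^(-n))/r = $103,594.93


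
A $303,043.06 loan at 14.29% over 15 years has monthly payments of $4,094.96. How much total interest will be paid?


Total paid over the life of the loan = PMT × n.
Total paid = $4,094.96 × 180 = $737,092.80
Total interest = total paid − principal = $737,092.80 − $303,043.06 = $434,049.74

Total interest = (PMT × n) - PV = $434,049.74


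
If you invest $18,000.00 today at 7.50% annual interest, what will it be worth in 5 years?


Future value formula: FV = PV × (1 + r)^t
FV = $18,000.00 × (1 + 0.075)^5
FV = $18,000.00 × 1.4356293
FV = $25,841.33

FV = PV × (1 + r)^t = $25,841.33


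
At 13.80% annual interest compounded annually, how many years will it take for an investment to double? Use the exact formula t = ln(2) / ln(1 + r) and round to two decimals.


Doubling condition: (1 + r)^t = 2
Take ln of both sides: t × ln(1 + r) = ln(2)
t = ln(2) / ln(1 + r)
t = 0.693147 / 0.129272
t = 5.36

t = ln(2) / ln(1 + r) = 5.36 years


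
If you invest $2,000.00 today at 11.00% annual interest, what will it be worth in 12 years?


Future value formula: FV = PV × (1 + r)^t
FV = $2,000.00 × (1 + 0.11)^12
FV = $2,000.00 × 3.498451
FV = $6,996.90

FV = PV × (1 + r)^t = $6,996.90


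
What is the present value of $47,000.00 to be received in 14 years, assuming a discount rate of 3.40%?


Present value formula: PV = FV / (1 + r)^t
PV = $47,000.00 / (1 + 0.034)^14
PV = $47,000.00 / 1.596936
PV = $29,431.36

PV = FV / (1 + r)^t = $29,431.36


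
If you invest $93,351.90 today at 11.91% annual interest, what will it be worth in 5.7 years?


Future value formula: FV = PV × (1 + r)^t
FV = $93,351.90 × (1 + 0.1191)^5.7
FV = $93,351.90 × 1.8991213
FV = $177,286.58

FV = PV × (1 + r)^t = $177,286.58


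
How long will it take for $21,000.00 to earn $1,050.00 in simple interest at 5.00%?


Rearrange the simple interest formula for t:
I = P × r × t  ⇒  t = I / (P × r)
t = $1,050.00 / ($21,000.00 × 0.05)
t = 1

t = I/(P×r) = 1 year


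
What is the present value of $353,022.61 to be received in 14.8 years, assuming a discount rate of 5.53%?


Present value formula: PV = FV / (1 + r)^t
PV = $353,022.61 / (1 + 0.0553)^14.8
PV = $353,022.61 / 2.218012
PV = $159,161.72

PV = FV / (1 + r)^t = $159,161.72


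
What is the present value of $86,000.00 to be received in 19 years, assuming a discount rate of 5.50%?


Present value formula: PV = FV / (1 + r)^t
PV = $86,000.00 / (1 + 0.055)^19
PV = $86,000.00 / 2.765647
PV = $31,095.80

PV = FV / (1 + r)^t = $31,095.80


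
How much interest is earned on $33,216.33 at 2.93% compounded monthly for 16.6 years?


Compound interest earned = final amount − principal.
A = P(1 + r/n)^(nt) = $33,216.33 × (1 + 0.0293/12)^(12 × 16.6) = $53,991.62
Interest = A − P = $53,991.62 − $33,216.33 = $20,775.29

Interest = A - P = $20,775.29


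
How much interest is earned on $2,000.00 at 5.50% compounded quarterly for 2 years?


Compound interest earned = final amount − principal.
A = P(1 + r/n)^(nt) = $2,000.00 × (1 + 0.055/4)^(4 × 2) = $2,230.88
Interest = A − P = $2,230.88 − $2,000.00 = $230.88

Interest = A - P = $230.88


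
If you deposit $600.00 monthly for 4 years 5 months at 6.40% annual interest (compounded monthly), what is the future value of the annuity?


Future value of an ordinary annuity: FV = PMT × ((1 + r)^n − 1) / r
Monthly rate r = 0.064/12 ≈ 0.00533333, n = 53
FV = $600.00 × ((1 + 0.064/12)^53 − 1) / (0.064/12)
FV = $600.00 × 61.062520
FV = $36,637.51

FV = PMT × ((1+r)^n - 1)/r = $36,637.51


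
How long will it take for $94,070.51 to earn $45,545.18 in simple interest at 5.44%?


Rearrange the simple interest formula for t:
I = P × r × t  ⇒  t = I / (P × r)
t = $45,545.18 / ($94,070.51 × 0.0544)
t = 8.9

t = I/(P×r) = 8.9 years


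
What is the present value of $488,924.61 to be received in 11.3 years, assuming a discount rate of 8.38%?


Present value formula: PV = FV / (1 + r)^t
PV = $488,924.61 / (1 + 0.0838)^11.3
PV = $488,924.61 / 2.4827064
PV = $196,932.11

PV = FV / (1 + r)^t = $196,932.11


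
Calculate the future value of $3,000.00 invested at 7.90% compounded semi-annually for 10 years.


Compound interest formula: A = P(1 + r/n)^(nt)
A = $3,000.00 × (1 + 0.079/2)^(2 × 10)
Growth factor: (1 + 0.079/2)^20 = 2.170151
A = $3,000.00 × 2.170151
A = $6,510.45

A = P(1 + r/n)^(nt) = $6,510.45


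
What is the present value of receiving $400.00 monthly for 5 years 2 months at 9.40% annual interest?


Present value of an ordinary annuity: PV = PMT × (1 − (1 + r)^(−n)) / r
Monthly rate r = 0.094/12 ≈ 0.00783333, n = 62
PV = $400.00 × (1 − (1 + 0.094/12)^(−62)) / (0.094/12)
PV = $400.00 × 48.963537
PV = $19,585.41

PV = PMT × (1-(1+r)^(-n))/r = $19,585.41


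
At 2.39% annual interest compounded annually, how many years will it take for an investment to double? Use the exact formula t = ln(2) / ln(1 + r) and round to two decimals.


Doubling condition: (1 + r)^t = 2
Take ln of both sides: t × ln(1 + r) = ln(2)
t = ln(2) / ln(1 + r)
t = 0.693147 / 0.023619
t = 29.35

t = ln(2) / ln(1 + r) = 29.35 years


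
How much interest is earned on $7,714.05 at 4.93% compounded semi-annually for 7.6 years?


Compound interest earned = final amount − principal.
A = P(1 + r/n)^(nt) = $7,714.05 × (1 + 0.0493/2)^(2 × 7.6) = $11,169.42
Interest = A − P = $11,169.42 − $7,714.05 = $3,455.37

Interest = A - P = $3,455.37


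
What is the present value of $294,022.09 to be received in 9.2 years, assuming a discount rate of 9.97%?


Present value formula: PV = FV / (1 + r)^t
PV = $294,022.09 / (1 + 0.0997)^9.2
PV = $294,022.09 / 2.39730268
PV = $122,647.05

PV = FV / (1 + r)^t = $122,647.05


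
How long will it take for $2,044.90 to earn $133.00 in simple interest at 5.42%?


Rearrange the simple interest formula for t:
I = P × r × t  ⇒  t = I / (P × r)
t = $133.00 / ($2,044.90 × 0.0542)
t = 1.2

t = I/(P×r) = 1.2 years


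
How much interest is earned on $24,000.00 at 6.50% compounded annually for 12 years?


Compound interest earned = final amount − principal.
A = P(1 + r/n)^(nt) = $24,000.00 × (1 + 0.065/1)^(1 × 12) = $51,098.31
Interest = A − P = $51,098.31 − $24,000.00 = $27,098.31

Interest = A - P = $27,098.31


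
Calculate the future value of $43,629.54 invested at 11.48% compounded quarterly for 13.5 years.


Compound interest formula: A = P(1 + r/n)^(nt)
A = $43,629.54 × (1 + 0.1148/4)^(4 × 13.5)
Growth factor: (1 + 0.1148/4)^54 = 4.6088434
A = $43,629.54 × 4.6088434
A = $201,081.72

A = P(1 + r/n)^(nt) = $201,081.72


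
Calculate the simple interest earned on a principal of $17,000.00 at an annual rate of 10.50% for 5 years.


Simple interest formula: I = P × r × t
I = $17,000.00 × 0.105 × 5
I = $8,925.00

I = P × r × t = $8,925.00


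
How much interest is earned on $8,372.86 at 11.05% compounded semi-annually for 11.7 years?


Compound interest earned = final amount − principal.
A = P(1 + r/n)^(nt) = $8,372.86 × (1 + 0.1105/2)^(2 × 11.7) = $29,470.62
Interest = A − P = $29,470.62 − $8,372.86 = $21,097.76

Interest = A - P = $21,097.76


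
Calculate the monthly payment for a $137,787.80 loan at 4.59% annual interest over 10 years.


Loan payment formula: PMT = PV × r / (1 − (1 + r)^(−n))
Monthly rate r = 0.0459/12 = 0.003825, n = 120 months
Denominator: 1 − (1 + 0.0459/12)^(−120) = 0.367531
PMT = $137,787.80 × (0.0459/12) / 0.367531
PMT = $1,434.00 per month

PMT = PV × r / (1-(1+r)^(-n)) = $1,434.00/month


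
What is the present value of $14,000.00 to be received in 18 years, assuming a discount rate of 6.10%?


Present value formula: PV = FV / (1 + r)^t
PV = $14,000.00 / (1 + 0.061)^18
PV = $14,000.00 / 2.903200
PV = $4,822.27

PV = FV / (1 + r)^t = $4,822.27


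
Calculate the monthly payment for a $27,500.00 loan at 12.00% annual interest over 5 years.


Loan payment formula: PMT = PV × r / (1 − (1 + r)^(−n))
Monthly rate r = 0.12/12 = 0.01, n = 60 months
Denominator: 1 − (1 + 0.12/12)^(−60) = 0.449550
PMT = $27,500.00 × (0.12/12) / 0.449550
PMT = $611.72 per month

PMT = PV × r / (1-(1+r)^(-n)) = $611.72/month


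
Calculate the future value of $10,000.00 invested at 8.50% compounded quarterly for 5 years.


Compound interest formula: A = P(1 + r/n)^(nt)
A = $10,000.00 × (1 + 0.085/4)^(4 × 5)
Growth factor: (1 + 0.085/4)^20 = 1.522795
A = $10,000.00 × 1.522795
A = $15,227.95

A = P(1 + r/n)^(nt) = $15,227.95


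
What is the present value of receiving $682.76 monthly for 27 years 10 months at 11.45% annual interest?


Present value of an ordinary annuity: PV = PMT × (1 − (1 + r)^(−n)) / r
Monthly rate r = 0.1145/12 ≈ 0.00954167, n = 334
PV = $682.76 × (1 − (1 + 0.1145/12)^(−334)) / (0.1145/12)
PV = $682.76 × 100.409323
PV = $68,555.47

PV = PMT × (1-(1+r)^(-n))/r = $68,555.47


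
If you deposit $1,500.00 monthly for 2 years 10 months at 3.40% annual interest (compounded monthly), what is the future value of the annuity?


Future value of an ordinary annuity: FV = PMT × ((1 + r)^n − 1) / r
Monthly rate r = 0.034/12 ≈ 0.00283333, n = 34
FV = $1,500.00 × ((1 + 0.034/12)^34 − 1) / (0.034/12)
FV = $1,500.00 × 35.638611
FV = $53,457.92

FV = PMT × ((1+r)^n - 1)/r = $53,457.92


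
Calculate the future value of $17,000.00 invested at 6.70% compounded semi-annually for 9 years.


Compound interest formula: A = P(1 + r/n)^(nt)
A = $17,000.00 × (1 + 0.067/2)^(2 × 9)
Growth factor: (1 + 0.067/2)^18 = 1.8096253
A = $17,000.00 × 1.8096253
A = $30,763.63

A = P(1 + r/n)^(nt) = $30,763.63


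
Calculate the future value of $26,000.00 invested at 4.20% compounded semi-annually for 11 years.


Compound interest formula: A = P(1 + r/n)^(nt)
A = $26,000.00 × (1 + 0.042/2)^(2 × 11)
Growth factor: (1 + 0.042/2)^22 = 1.579670
A = $26,000.00 × 1.579670
A = $41,071.42

A = P(1 + r/n)^(nt) = $41,071.42


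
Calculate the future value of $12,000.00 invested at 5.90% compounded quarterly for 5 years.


Compound interest formula: A = P(1 + r/n)^(nt)
A = $12,000.00 × (1 + 0.059/4)^(4 × 5)
Growth factor: (1 + 0.059/4)^20 = 1.340236
A = $12,000.00 × 1.340236
A = $16,082.83

A = P(1 + r/n)^(nt) = $16,082.83


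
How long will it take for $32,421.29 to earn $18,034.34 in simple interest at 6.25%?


Rearrange the simple interest formula for t:
I = P × r × t  ⇒  t = I / (P × r)
t = $18,034.34 / ($32,421.29 × 0.0625)
t = 8.9

t = I/(P×r) = 8.9 years


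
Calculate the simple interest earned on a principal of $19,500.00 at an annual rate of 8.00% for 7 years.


Simple interest formula: I = P × r × t
I = $19,500.00 × 0.08 × 7
I = $10,920.00

I = P × r × t = $10,920.00


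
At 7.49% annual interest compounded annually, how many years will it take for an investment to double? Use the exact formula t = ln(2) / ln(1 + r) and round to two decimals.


Doubling condition: (1 + r)^t = 2
Take ln of both sides: t × ln(1 + r) = ln(2)
t = ln(2) / ln(1 + r)
t = 0.693147 / 0.072228
t = 9.60

t = ln(2) / ln(1 + r) = 9.60 years


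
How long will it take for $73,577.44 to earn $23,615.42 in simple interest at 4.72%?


Rearrange the simple interest formula for t:
I = P × r × t  ⇒  t = I / (P × r)
t = $23,615.42 / ($73,577.44 × 0.0472)
t = 6.8

t = I/(P×r) = 6.8 years


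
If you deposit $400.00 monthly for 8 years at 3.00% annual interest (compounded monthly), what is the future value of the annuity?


Future value of an ordinary annuity: FV = PMT × ((1 + r)^n − 1) / r
Monthly rate r = 0.03/12 = 0.0025, n = 96
FV = $400.00 × ((1 + 0.03/12)^96 − 1) / (0.03/12)
FV = $400.00 × 108.347387
FV = $43,338.95

FV = PMT × ((1+r)^n - 1)/r = $43,338.95
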